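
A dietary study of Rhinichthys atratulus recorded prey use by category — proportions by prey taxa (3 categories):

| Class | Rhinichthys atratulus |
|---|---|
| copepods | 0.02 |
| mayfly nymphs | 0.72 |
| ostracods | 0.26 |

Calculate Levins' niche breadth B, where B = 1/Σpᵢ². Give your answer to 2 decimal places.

Σpᵢ² = 0.02² + 0.72² + 0.26² = 0.0004 + 0.5184 + 0.0676 = 0.5864
B = 1 / 0.5864 = 1.7053

1.71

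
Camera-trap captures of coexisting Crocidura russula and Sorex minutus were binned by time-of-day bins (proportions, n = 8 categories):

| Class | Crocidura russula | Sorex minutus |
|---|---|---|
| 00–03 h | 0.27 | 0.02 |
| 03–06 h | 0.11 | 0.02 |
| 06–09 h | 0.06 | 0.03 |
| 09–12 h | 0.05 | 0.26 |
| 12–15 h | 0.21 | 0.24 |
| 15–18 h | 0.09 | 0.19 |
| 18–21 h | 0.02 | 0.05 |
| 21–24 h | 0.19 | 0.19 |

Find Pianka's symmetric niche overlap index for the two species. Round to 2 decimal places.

0.67

Σ p₁ᵢp₂ᵢ = 0.0054 + 0.0022 + 0.0018 + 0.0130 + 0.0504 + 0.0171 + 0.0010 + 0.0361 = 0.1270
Σp_1ᵢ² = 0.27² + 0.11² + 0.06² + 0.05² + 0.21² + 0.09² + 0.02² + 0.19² = 0.0729 + 0.0121 + 0.0036 + 0.0025 + 0.0441 + 0.0081 + 0.0004 + 0.0361 = 0.1798
Σp_2ᵢ² = 0.02² + 0.02² + 0.03² + 0.26² + 0.24² + 0.19² + 0.05² + 0.19² = 0.0004 + 0.0004 + 0.0009 + 0.0676 + 0.0576 + 0.0361 + 0.0025 + 0.0361 = 0.2016
O = 0.1270 / √(0.1798 × 0.2016) = 0.1270 / 0.19039 = 0.6671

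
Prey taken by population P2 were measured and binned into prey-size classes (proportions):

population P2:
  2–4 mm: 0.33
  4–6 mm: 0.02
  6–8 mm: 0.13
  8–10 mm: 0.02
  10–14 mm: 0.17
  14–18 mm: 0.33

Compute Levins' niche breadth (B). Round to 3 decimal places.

3.782

Σpᵢ² = 0.33² + 0.02² + 0.13² + 0.02² + 0.17² + 0.33² = 0.1089 + 0.0004 + 0.0169 + 0.0004 + 0.0289 + 0.1089 = 0.2644
B = 1 / 0.2644 = 3.78215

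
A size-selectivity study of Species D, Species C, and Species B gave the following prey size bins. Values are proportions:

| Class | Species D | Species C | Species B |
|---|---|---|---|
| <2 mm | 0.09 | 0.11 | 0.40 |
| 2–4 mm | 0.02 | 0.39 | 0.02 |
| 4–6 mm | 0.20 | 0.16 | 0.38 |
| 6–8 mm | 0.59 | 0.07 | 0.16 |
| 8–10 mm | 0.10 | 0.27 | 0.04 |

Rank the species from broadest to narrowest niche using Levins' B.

Σp_Dᵢ² = 0.09² + 0.02² + 0.20² + 0.59² + 0.10² = 0.0081 + 0.0004 + 0.0400 + 0.3481 + 0.0100 = 0.4066
B_D = 1 / 0.4066 = 2.4594
Σp_Cᵢ² = 0.11² + 0.39² + 0.16² + 0.07² + 0.27² = 0.0121 + 0.1521 + 0.0256 + 0.0049 + 0.0729 = 0.2676
B_C = 1 / 0.2676 = 3.7369
Σp_Bᵢ² = 0.40² + 0.02² + 0.38² + 0.16² + 0.04² = 0.1600 + 0.0004 + 0.1444 + 0.0256 + 0.0016 = 0.3320
B_B = 1 / 0.3320 = 3.0120
Ranking by B (broadest → narrowest): Species C (3.74) > Species B (3.01) > Species D (2.46)

Species C > Species B > Species D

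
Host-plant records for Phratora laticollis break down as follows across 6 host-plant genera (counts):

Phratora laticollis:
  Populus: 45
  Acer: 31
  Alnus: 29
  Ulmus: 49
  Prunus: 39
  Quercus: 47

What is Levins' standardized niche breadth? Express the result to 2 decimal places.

Proportions for Phratora laticollis (n=240): 45/240=0.1875, 31/240=0.1292, 29/240=0.1208, 49/240=0.2042, 39/240=0.1625, 47/240=0.1958
Σpᵢ² = 0.1875² + 0.1292² + 0.1208² + 0.2042² + 0.1625² + 0.1958² = 0.035156 + 0.016693 + 0.014593 + 0.041698 + 0.026406 + 0.038338 = 0.172884
B = 1 / 0.172884 = 5.7842
Bₛ = (B − 1)/(n − 1) = (5.7842 − 1)/(6 − 1) = 4.7842/5 = 0.9568

0.96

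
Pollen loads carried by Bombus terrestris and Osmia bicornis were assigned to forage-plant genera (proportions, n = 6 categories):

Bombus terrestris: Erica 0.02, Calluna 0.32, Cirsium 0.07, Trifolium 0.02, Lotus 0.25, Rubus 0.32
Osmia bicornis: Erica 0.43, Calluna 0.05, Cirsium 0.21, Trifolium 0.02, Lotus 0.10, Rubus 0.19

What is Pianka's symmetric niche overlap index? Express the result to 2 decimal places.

0.46

Σ p₁ᵢp₂ᵢ = 0.0086 + 0.0160 + 0.0147 + 0.0004 + 0.0250 + 0.0608 = 0.1255
Σp_1ᵢ² = 0.02² + 0.32² + 0.07² + 0.02² + 0.25² + 0.32² = 0.0004 + 0.1024 + 0.0049 + 0.0004 + 0.0625 + 0.1024 = 0.2730
Σp_2ᵢ² = 0.43² + 0.05² + 0.21² + 0.02² + 0.10² + 0.19² = 0.1849 + 0.0025 + 0.0441 + 0.0004 + 0.0100 + 0.0361 = 0.2780
O = 0.1255 / √(0.2730 × 0.2780) = 0.1255 / 0.27549 = 0.4556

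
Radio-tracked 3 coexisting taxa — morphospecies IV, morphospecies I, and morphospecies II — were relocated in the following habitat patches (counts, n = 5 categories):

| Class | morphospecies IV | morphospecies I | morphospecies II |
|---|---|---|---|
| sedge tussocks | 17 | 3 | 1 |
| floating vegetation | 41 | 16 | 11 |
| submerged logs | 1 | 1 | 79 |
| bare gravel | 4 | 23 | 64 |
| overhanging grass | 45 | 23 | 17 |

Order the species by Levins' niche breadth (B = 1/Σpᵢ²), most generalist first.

morphospecies I > morphospecies IV > morphospecies II

Proportions for morphospecies IV (n=108): 17/108=0.1574, 41/108=0.3796, 1/108=0.0093, 4/108=0.0370, 45/108=0.4167
Proportions for morphospecies I (n=66): 3/66=0.0455, 16/66=0.2424, 1/66=0.0152, 23/66=0.3485, 23/66=0.3485
Proportions for morphospecies II (n=172): 1/172=0.0058, 11/172=0.0640, 79/172=0.4593, 64/172=0.3721, 17/172=0.0988
Σp_IVᵢ² = 0.1574² + 0.3796² + 0.0093² + 0.0370² + 0.4167² = 0.024775 + 0.144096 + 0.000086 + 0.001369 + 0.173639 = 0.343965
B_IV = 1 / 0.343965 = 2.9073
Σp_Iᵢ² = 0.0455² + 0.2424² + 0.0152² + 0.3485² + 0.3485² = 0.002070 + 0.058758 + 0.000231 + 0.121452 + 0.121452 = 0.303963
B_I = 1 / 0.303963 = 3.2899
Σp_IIᵢ² = 0.0058² + 0.0640² + 0.4593² + 0.3721² + 0.0988² = 0.000034 + 0.004096 + 0.210956 + 0.138458 + 0.009761 = 0.363305
B_II = 1 / 0.363305 = 2.7525
Ranking by B (broadest → narrowest): morphospecies I (3.29) > morphospecies IV (2.91) > morphospecies II (2.75)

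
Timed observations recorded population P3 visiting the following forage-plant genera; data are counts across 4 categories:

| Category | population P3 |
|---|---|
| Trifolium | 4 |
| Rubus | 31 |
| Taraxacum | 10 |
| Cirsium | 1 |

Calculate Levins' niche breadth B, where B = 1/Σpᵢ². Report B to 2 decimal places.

1.96

Proportions for population P3 (n=46): 4/46=0.0870, 31/46=0.6739, 10/46=0.2174, 1/46=0.0217
Σpᵢ² = 0.0870² + 0.6739² + 0.2174² + 0.0217² = 0.007569 + 0.454141 + 0.047263 + 0.000471 = 0.509444
B = 1 / 0.509444 = 1.9629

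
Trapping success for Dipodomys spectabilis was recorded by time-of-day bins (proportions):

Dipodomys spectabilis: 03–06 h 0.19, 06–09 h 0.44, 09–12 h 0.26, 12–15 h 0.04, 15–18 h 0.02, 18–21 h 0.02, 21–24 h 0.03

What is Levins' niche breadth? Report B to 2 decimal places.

Σpᵢ² = 0.19² + 0.44² + 0.26² + 0.04² + 0.02² + 0.02² + 0.03² = 0.0361 + 0.1936 + 0.0676 + 0.0016 + 0.0004 + 0.0004 + 0.0009 = 0.3006
B = 1 / 0.3006 = 3.3267

3.33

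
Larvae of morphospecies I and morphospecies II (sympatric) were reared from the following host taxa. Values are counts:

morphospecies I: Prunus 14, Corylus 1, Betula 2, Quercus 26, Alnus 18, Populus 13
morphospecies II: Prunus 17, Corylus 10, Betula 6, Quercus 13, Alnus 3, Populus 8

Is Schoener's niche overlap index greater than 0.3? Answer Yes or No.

Proportions for morphospecies I (n=74): 14/74=0.1892, 1/74=0.0135, 2/74=0.0270, 26/74=0.3514, 18/74=0.2432, 13/74=0.1757
Proportions for morphospecies II (n=57): 17/57=0.2982, 10/57=0.1754, 6/57=0.1053, 13/57=0.2281, 3/57=0.0526, 8/57=0.1404
Σ|p₁ᵢ − p₂ᵢ| = 0.1090 + 0.1619 + 0.0783 + 0.1233 + 0.1906 + 0.0353 = 0.6984
D = 1 − ½ × 0.6984 = 1 − 0.34920 = 0.65080
D = 0.65080 > 0.3 → Yes.

Yes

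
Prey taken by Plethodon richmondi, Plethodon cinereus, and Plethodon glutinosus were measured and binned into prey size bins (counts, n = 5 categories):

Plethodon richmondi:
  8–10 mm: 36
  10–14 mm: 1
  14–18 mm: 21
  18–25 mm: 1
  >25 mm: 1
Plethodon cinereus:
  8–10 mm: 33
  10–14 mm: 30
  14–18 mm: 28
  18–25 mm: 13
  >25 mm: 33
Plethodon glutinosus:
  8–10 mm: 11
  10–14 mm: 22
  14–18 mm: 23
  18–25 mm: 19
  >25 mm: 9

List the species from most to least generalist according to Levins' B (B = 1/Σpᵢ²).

Plethodon cinereus > Plethodon glutinosus > Plethodon richmondi

Proportions for Plethodon richmondi (n=60): 36/60=0.6000, 1/60=0.0167, 21/60=0.3500, 1/60=0.0167, 1/60=0.0167
Proportions for Plethodon cinereus (n=137): 33/137=0.2409, 30/137=0.2190, 28/137=0.2044, 13/137=0.0949, 33/137=0.2409
Proportions for Plethodon glutinosus (n=84): 11/84=0.1310, 22/84=0.2619, 23/84=0.2738, 19/84=0.2262, 9/84=0.1071
Σp_richᵢ² = 0.6000² + 0.0167² + 0.3500² + 0.0167² + 0.0167² = 0.360000 + 0.000279 + 0.122500 + 0.000279 + 0.000279 = 0.483337
B_rich = 1 / 0.483337 = 2.0689
Σp_cineᵢ² = 0.2409² + 0.2190² + 0.2044² + 0.0949² + 0.2409² = 0.058033 + 0.047961 + 0.041779 + 0.009006 + 0.058033 = 0.214812
B_cine = 1 / 0.214812 = 4.6552
Σp_glutᵢ² = 0.1310² + 0.2619² + 0.2738² + 0.2262² + 0.1071² = 0.017161 + 0.068592 + 0.074966 + 0.051166 + 0.011470 = 0.223355
B_glut = 1 / 0.223355 = 4.4772
Ranking by B (broadest → narrowest): Plethodon cinereus (4.66) > Plethodon glutinosus (4.48) > Plethodon richmondi (2.07)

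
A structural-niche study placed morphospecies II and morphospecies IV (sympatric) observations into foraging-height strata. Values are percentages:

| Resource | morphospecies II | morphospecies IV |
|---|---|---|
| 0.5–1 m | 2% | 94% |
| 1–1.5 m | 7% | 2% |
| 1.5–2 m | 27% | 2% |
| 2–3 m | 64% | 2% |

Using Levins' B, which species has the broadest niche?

Convert percentages to proportions (divide by 100).
Σp_IIᵢ² = 0.02² + 0.07² + 0.27² + 0.64² = 0.0004 + 0.0049 + 0.0729 + 0.4096 = 0.4878
B_II = 1 / 0.4878 = 2.0500
Σp_IVᵢ² = 0.94² + 0.02² + 0.02² + 0.02² = 0.8836 + 0.0004 + 0.0004 + 0.0004 = 0.8848
B_IV = 1 / 0.8848 = 1.1302
Highest B → broadest niche (most generalist): morphospecies II (B = 2.05).

morphospecies II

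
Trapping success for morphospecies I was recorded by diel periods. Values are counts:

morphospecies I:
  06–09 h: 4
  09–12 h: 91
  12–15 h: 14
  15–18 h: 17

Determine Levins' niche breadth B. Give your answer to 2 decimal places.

Proportions for morphospecies I (n=126): 4/126=0.0317, 91/126=0.7222, 14/126=0.1111, 17/126=0.1349
Σpᵢ² = 0.0317² + 0.7222² + 0.1111² + 0.1349² = 0.001005 + 0.521573 + 0.012343 + 0.018198 = 0.553119
B = 1 / 0.553119 = 1.8079

1.81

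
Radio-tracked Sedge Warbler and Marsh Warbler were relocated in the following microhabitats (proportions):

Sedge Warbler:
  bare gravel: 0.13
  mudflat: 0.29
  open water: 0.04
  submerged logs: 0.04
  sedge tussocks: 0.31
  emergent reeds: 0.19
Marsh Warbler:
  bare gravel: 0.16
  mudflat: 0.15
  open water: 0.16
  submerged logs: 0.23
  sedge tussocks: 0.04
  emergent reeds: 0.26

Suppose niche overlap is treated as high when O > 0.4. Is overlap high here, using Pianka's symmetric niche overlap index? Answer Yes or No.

Σ p₁ᵢp₂ᵢ = 0.0208 + 0.0435 + 0.0064 + 0.0092 + 0.0124 + 0.0494 = 0.1417
Σp_1ᵢ² = 0.13² + 0.29² + 0.04² + 0.04² + 0.31² + 0.19² = 0.0169 + 0.0841 + 0.0016 + 0.0016 + 0.0961 + 0.0361 = 0.2364
Σp_2ᵢ² = 0.16² + 0.15² + 0.16² + 0.23² + 0.04² + 0.26² = 0.0256 + 0.0225 + 0.0256 + 0.0529 + 0.0016 + 0.0676 = 0.1958
O = 0.1417 / √(0.2364 × 0.1958) = 0.1417 / 0.21514 = 0.6586
O = 0.6586 > 0.4 → Yes.

Yes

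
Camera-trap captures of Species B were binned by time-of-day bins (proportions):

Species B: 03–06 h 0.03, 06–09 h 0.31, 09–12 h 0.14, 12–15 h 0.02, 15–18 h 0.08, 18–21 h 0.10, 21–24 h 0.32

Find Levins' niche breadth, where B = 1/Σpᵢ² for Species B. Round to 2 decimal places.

4.24

Σpᵢ² = 0.03² + 0.31² + 0.14² + 0.02² + 0.08² + 0.10² + 0.32² = 0.0009 + 0.0961 + 0.0196 + 0.0004 + 0.0064 + 0.0100 + 0.1024 = 0.2358
B = 1 / 0.2358 = 4.2409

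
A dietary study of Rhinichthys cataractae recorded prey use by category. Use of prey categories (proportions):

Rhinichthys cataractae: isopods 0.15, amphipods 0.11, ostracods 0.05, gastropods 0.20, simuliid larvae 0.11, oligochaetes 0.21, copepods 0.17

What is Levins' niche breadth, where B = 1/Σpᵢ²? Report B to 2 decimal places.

Σpᵢ² = 0.15² + 0.11² + 0.05² + 0.20² + 0.11² + 0.21² + 0.17² = 0.0225 + 0.0121 + 0.0025 + 0.0400 + 0.0121 + 0.0441 + 0.0289 = 0.1622
B = 1 / 0.1622 = 6.1652

6.17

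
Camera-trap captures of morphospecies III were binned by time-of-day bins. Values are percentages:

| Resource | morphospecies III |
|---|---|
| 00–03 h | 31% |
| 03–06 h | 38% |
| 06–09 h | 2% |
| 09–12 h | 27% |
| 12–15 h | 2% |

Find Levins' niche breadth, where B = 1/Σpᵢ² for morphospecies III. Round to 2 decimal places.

3.18

Convert percentages to proportions (divide by 100).
Σpᵢ² = 0.31² + 0.38² + 0.02² + 0.27² + 0.02² = 0.0961 + 0.1444 + 0.0004 + 0.0729 + 0.0004 = 0.3142
B = 1 / 0.3142 = 3.1827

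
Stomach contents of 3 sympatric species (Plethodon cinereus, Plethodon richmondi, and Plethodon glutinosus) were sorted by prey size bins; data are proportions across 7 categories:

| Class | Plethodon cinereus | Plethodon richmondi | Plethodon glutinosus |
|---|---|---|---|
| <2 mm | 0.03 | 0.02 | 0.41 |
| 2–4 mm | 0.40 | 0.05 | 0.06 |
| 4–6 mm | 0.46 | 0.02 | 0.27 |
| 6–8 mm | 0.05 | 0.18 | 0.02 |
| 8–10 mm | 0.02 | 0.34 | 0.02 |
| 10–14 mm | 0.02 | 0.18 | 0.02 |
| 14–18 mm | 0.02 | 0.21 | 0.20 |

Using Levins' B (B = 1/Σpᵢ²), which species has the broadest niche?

Plethodon richmondi

Σp_cineᵢ² = 0.03² + 0.40² + 0.46² + 0.05² + 0.02² + 0.02² + 0.02² = 0.0009 + 0.1600 + 0.2116 + 0.0025 + 0.0004 + 0.0004 + 0.0004 = 0.3762
B_cine = 1 / 0.3762 = 2.6582
Σp_richᵢ² = 0.02² + 0.05² + 0.02² + 0.18² + 0.34² + 0.18² + 0.21² = 0.0004 + 0.0025 + 0.0004 + 0.0324 + 0.1156 + 0.0324 + 0.0441 = 0.2278
B_rich = 1 / 0.2278 = 4.3898
Σp_glutᵢ² = 0.41² + 0.06² + 0.27² + 0.02² + 0.02² + 0.02² + 0.20² = 0.1681 + 0.0036 + 0.0729 + 0.0004 + 0.0004 + 0.0004 + 0.0400 = 0.2858
B_glut = 1 / 0.2858 = 3.4990
Highest B → broadest niche (most generalist): Plethodon richmondi (B = 4.39).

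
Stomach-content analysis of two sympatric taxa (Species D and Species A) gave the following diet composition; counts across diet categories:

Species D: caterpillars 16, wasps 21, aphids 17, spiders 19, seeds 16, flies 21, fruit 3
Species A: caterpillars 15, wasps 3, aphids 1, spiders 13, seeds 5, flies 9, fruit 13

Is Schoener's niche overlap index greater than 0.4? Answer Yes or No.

Proportions for Species D (n=113): 16/113=0.1416, 21/113=0.1858, 17/113=0.1504, 19/113=0.1681, 16/113=0.1416, 21/113=0.1858, 3/113=0.0265
Proportions for Species A (n=59): 15/59=0.2542, 3/59=0.0508, 1/59=0.0169, 13/59=0.2203, 5/59=0.0847, 9/59=0.1525, 13/59=0.2203
Σ|p₁ᵢ − p₂ᵢ| = 0.1126 + 0.1350 + 0.1335 + 0.0522 + 0.0569 + 0.0333 + 0.1938 = 0.7173
D = 1 − ½ × 0.7173 = 1 − 0.35865 = 0.64135
D = 0.64135 > 0.4 → Yes.

Yes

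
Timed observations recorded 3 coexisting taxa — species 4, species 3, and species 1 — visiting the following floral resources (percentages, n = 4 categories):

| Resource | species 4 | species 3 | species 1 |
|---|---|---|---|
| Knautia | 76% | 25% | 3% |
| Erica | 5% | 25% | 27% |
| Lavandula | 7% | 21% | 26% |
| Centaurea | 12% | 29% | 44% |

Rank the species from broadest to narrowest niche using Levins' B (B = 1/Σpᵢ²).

species 3 > species 1 > species 4

Convert percentages to proportions (divide by 100).
Σp_4ᵢ² = 0.76² + 0.05² + 0.07² + 0.12² = 0.5776 + 0.0025 + 0.0049 + 0.0144 = 0.5994
B_4 = 1 / 0.5994 = 1.6683
Σp_3ᵢ² = 0.25² + 0.25² + 0.21² + 0.29² = 0.0625 + 0.0625 + 0.0441 + 0.0841 = 0.2532
B_3 = 1 / 0.2532 = 3.9494
Σp_1ᵢ² = 0.03² + 0.27² + 0.26² + 0.44² = 0.0009 + 0.0729 + 0.0676 + 0.1936 = 0.3350
B_1 = 1 / 0.3350 = 2.9851
Ranking by B (broadest → narrowest): species 3 (3.95) > species 1 (2.99) > species 4 (1.67)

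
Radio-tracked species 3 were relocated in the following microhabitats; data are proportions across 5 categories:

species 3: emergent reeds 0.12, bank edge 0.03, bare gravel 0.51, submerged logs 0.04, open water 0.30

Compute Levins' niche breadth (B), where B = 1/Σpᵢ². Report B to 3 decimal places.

2.725

Σpᵢ² = 0.12² + 0.03² + 0.51² + 0.04² + 0.30² = 0.0144 + 0.0009 + 0.2601 + 0.0016 + 0.0900 = 0.3670
B = 1 / 0.3670 = 2.72480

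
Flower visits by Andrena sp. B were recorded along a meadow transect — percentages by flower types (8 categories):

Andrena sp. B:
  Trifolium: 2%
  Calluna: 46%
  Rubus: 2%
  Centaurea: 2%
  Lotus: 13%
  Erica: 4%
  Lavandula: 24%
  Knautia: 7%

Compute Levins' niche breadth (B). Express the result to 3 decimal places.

Convert percentages to proportions (divide by 100).
Σpᵢ² = 0.02² + 0.46² + 0.02² + 0.02² + 0.13² + 0.04² + 0.24² + 0.07² = 0.0004 + 0.2116 + 0.0004 + 0.0004 + 0.0169 + 0.0016 + 0.0576 + 0.0049 = 0.2938
B = 1 / 0.2938 = 3.40368

3.404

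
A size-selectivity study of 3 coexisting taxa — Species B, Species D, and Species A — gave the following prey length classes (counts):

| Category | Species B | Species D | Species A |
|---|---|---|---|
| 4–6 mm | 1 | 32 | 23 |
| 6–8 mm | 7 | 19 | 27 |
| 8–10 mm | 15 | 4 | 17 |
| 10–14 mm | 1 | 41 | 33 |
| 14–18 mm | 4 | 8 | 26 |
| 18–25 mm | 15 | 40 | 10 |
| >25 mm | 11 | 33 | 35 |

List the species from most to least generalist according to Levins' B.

Proportions for Species B (n=54): 1/54=0.0185, 7/54=0.1296, 15/54=0.2778, 1/54=0.0185, 4/54=0.0741, 15/54=0.2778, 11/54=0.2037
Proportions for Species D (n=177): 32/177=0.1808, 19/177=0.1073, 4/177=0.0226, 41/177=0.2316, 8/177=0.0452, 40/177=0.2260, 33/177=0.1864
Proportions for Species A (n=171): 23/171=0.1345, 27/171=0.1579, 17/171=0.0994, 33/171=0.1930, 26/171=0.1520, 10/171=0.0585, 35/171=0.2047
Σp_Bᵢ² = 0.0185² + 0.1296² + 0.2778² + 0.0185² + 0.0741² + 0.2778² + 0.2037² = 0.000342 + 0.016796 + 0.077173 + 0.000342 + 0.005491 + 0.077173 + 0.041494 = 0.218811
B_B = 1 / 0.218811 = 4.5702
Σp_Dᵢ² = 0.1808² + 0.1073² + 0.0226² + 0.2316² + 0.0452² + 0.2260² + 0.1864² = 0.032689 + 0.011513 + 0.000511 + 0.053639 + 0.002043 + 0.051076 + 0.034745 = 0.186216
B_D = 1 / 0.186216 = 5.3701
Σp_Aᵢ² = 0.1345² + 0.1579² + 0.0994² + 0.1930² + 0.1520² + 0.0585² + 0.2047² = 0.018090 + 0.024932 + 0.009880 + 0.037249 + 0.023104 + 0.003422 + 0.041902 = 0.158579
B_A = 1 / 0.158579 = 6.3060
Ranking by B (broadest → narrowest): Species A (6.31) > Species D (5.37) > Species B (4.57)

Species A > Species D > Species B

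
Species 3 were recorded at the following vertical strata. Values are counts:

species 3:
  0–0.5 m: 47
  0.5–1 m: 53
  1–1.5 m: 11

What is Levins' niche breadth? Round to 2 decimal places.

2.40

Proportions for species 3 (n=111): 47/111=0.4234, 53/111=0.4775, 11/111=0.0991
Σpᵢ² = 0.4234² + 0.4775² + 0.0991² = 0.179268 + 0.228006 + 0.009821 = 0.417095
B = 1 / 0.417095 = 2.3975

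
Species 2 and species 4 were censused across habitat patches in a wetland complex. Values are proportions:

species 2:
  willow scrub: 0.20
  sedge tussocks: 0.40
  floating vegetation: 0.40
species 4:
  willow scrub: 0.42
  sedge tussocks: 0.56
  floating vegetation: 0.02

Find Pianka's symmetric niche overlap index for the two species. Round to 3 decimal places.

0.752

Σ p₁ᵢp₂ᵢ = 0.0840 + 0.2240 + 0.0080 = 0.3160
Σp_1ᵢ² = 0.20² + 0.40² + 0.40² = 0.0400 + 0.1600 + 0.1600 = 0.3600
Σp_2ᵢ² = 0.42² + 0.56² + 0.02² = 0.1764 + 0.3136 + 0.0004 = 0.4904
O = 0.3160 / √(0.3600 × 0.4904) = 0.3160 / 0.420171 = 0.75207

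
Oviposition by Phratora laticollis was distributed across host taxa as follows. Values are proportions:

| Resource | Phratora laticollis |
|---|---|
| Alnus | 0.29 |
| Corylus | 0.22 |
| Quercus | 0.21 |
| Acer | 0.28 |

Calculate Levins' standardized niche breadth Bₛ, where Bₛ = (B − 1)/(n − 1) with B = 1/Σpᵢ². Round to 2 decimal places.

Σpᵢ² = 0.29² + 0.22² + 0.21² + 0.28² = 0.0841 + 0.0484 + 0.0441 + 0.0784 = 0.2550
B = 1 / 0.2550 = 3.9216
Bₛ = (B − 1)/(n − 1) = (3.9216 − 1)/(4 − 1) = 2.9216/3 = 0.9739

0.97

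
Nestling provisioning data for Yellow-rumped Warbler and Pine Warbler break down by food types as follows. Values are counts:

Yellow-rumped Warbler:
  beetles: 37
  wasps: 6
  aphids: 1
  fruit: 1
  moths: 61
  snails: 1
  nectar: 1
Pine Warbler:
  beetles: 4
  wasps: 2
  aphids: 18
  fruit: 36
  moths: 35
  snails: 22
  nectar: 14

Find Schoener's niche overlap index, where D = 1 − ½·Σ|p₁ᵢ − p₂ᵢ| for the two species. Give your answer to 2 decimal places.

0.35

Proportions for Yellow-rumped Warbler (n=108): 37/108=0.3426, 6/108=0.0556, 1/108=0.0093, 1/108=0.0093, 61/108=0.5648, 1/108=0.0093, 1/108=0.0093
Proportions for Pine Warbler (n=131): 4/131=0.0305, 2/131=0.0153, 18/131=0.1374, 36/131=0.2748, 35/131=0.2672, 22/131=0.1679, 14/131=0.1069
Σ|p₁ᵢ − p₂ᵢ| = 0.3121 + 0.0403 + 0.1281 + 0.2655 + 0.2976 + 0.1586 + 0.0976 = 1.2998
D = 1 − ½ × 1.2998 = 1 − 0.64990 = 0.35010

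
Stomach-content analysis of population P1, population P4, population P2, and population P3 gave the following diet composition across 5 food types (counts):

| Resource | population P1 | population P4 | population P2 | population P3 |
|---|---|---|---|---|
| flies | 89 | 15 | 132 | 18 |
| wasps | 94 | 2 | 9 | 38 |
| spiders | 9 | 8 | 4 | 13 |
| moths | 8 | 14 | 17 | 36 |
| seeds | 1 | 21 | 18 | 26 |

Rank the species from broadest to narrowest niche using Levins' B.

Proportions for population P1 (n=201): 89/201=0.4428, 94/201=0.4677, 9/201=0.0448, 8/201=0.0398, 1/201=0.0050
Proportions for population P4 (n=60): 15/60=0.2500, 2/60=0.0333, 8/60=0.1333, 14/60=0.2333, 21/60=0.3500
Proportions for population P2 (n=180): 132/180=0.7333, 9/180=0.0500, 4/180=0.0222, 17/180=0.0944, 18/180=0.1000
Proportions for population P3 (n=131): 18/131=0.1374, 38/131=0.2901, 13/131=0.0992, 36/131=0.2748, 26/131=0.1985
Σp_P1ᵢ² = 0.4428² + 0.4677² + 0.0448² + 0.0398² + 0.0050² = 0.196072 + 0.218743 + 0.002007 + 0.001584 + 0.000025 = 0.418431
B_P1 = 1 / 0.418431 = 2.3899
Σp_P4ᵢ² = 0.2500² + 0.0333² + 0.1333² + 0.2333² + 0.3500² = 0.062500 + 0.001109 + 0.017769 + 0.054429 + 0.122500 = 0.258307
B_P4 = 1 / 0.258307 = 3.8714
Σp_P2ᵢ² = 0.7333² + 0.0500² + 0.0222² + 0.0944² + 0.1000² = 0.537729 + 0.002500 + 0.000493 + 0.008911 + 0.010000 = 0.559633
B_P2 = 1 / 0.559633 = 1.7869
Σp_P3ᵢ² = 0.1374² + 0.2901² + 0.0992² + 0.2748² + 0.1985² = 0.018879 + 0.084158 + 0.009841 + 0.075515 + 0.039402 = 0.227795
B_P3 = 1 / 0.227795 = 4.3899
Ranking by B (broadest → narrowest): population P3 (4.39) > population P4 (3.87) > population P1 (2.39) > population P2 (1.79)

population P3 > population P4 > population P1 > population P2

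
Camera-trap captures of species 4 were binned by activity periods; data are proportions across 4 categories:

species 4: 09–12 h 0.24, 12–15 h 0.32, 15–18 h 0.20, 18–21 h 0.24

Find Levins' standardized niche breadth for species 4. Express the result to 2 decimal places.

Σpᵢ² = 0.24² + 0.32² + 0.20² + 0.24² = 0.0576 + 0.1024 + 0.0400 + 0.0576 = 0.2576
B = 1 / 0.2576 = 3.8820
Bₛ = (B − 1)/(n − 1) = (3.8820 − 1)/(4 − 1) = 2.8820/3 = 0.9607

0.96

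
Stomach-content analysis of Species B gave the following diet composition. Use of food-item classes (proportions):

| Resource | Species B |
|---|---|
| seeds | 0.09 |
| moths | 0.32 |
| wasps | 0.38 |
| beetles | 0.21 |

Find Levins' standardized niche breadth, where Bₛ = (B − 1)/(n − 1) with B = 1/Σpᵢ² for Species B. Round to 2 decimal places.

Σpᵢ² = 0.09² + 0.32² + 0.38² + 0.21² = 0.0081 + 0.1024 + 0.1444 + 0.0441 = 0.2990
B = 1 / 0.2990 = 3.3445
Bₛ = (B − 1)/(n − 1) = (3.3445 − 1)/(4 − 1) = 2.3445/3 = 0.7815

0.78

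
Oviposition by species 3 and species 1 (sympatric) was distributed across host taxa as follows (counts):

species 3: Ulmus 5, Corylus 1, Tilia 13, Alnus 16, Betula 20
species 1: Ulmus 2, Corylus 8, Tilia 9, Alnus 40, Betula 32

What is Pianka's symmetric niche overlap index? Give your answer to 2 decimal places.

Proportions for species 3 (n=55): 5/55=0.0909, 1/55=0.0182, 13/55=0.2364, 16/55=0.2909, 20/55=0.3636
Proportions for species 1 (n=91): 2/91=0.0220, 8/91=0.0879, 9/91=0.0989, 40/91=0.4396, 32/91=0.3516
Σ p₁ᵢp₂ᵢ = 0.002000 + 0.001600 + 0.023380 + 0.127880 + 0.127842 = 0.282702
Σp_1ᵢ² = 0.0909² + 0.0182² + 0.2364² + 0.2909² + 0.3636² = 0.008263 + 0.000331 + 0.055885 + 0.084623 + 0.132205 = 0.281307
Σp_2ᵢ² = 0.0220² + 0.0879² + 0.0989² + 0.4396² + 0.3516² = 0.000484 + 0.007726 + 0.009781 + 0.193248 + 0.123623 = 0.334862
O = 0.282702 / √(0.281307 × 0.334862) = 0.282702 / 0.3069186 = 0.9211

0.92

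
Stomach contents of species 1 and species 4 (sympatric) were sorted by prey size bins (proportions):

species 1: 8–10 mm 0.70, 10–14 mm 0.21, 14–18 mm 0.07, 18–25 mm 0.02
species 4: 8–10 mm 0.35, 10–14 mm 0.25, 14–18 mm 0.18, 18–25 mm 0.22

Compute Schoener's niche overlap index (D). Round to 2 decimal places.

Σ|p₁ᵢ − p₂ᵢ| = 0.35 + 0.04 + 0.11 + 0.20 = 0.70
D = 1 − ½ × 0.70 = 1 − 0.350 = 0.6500

0.65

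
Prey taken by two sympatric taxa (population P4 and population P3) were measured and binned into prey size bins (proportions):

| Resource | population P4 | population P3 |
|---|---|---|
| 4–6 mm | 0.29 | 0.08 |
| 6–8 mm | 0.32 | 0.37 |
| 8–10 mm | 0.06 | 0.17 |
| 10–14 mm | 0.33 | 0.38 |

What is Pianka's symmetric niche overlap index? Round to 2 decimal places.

Σ p₁ᵢp₂ᵢ = 0.0232 + 0.1184 + 0.0102 + 0.1254 = 0.2772
Σp_1ᵢ² = 0.29² + 0.32² + 0.06² + 0.33² = 0.0841 + 0.1024 + 0.0036 + 0.1089 = 0.2990
Σp_2ᵢ² = 0.08² + 0.37² + 0.17² + 0.38² = 0.0064 + 0.1369 + 0.0289 + 0.1444 = 0.3166
O = 0.2772 / √(0.2990 × 0.3166) = 0.2772 / 0.30767 = 0.9010

0.90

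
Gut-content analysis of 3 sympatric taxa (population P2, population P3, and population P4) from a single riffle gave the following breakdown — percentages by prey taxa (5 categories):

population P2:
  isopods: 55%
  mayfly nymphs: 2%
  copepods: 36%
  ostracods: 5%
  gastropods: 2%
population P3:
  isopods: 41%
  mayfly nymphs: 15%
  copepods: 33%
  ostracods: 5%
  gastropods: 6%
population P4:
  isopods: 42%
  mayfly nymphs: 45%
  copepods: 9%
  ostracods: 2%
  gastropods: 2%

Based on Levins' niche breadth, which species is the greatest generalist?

population P3

Convert percentages to proportions (divide by 100).
Σp_P2ᵢ² = 0.55² + 0.02² + 0.36² + 0.05² + 0.02² = 0.3025 + 0.0004 + 0.1296 + 0.0025 + 0.0004 = 0.4354
B_P2 = 1 / 0.4354 = 2.2967
Σp_P3ᵢ² = 0.41² + 0.15² + 0.33² + 0.05² + 0.06² = 0.1681 + 0.0225 + 0.1089 + 0.0025 + 0.0036 = 0.3056
B_P3 = 1 / 0.3056 = 3.2723
Σp_P4ᵢ² = 0.42² + 0.45² + 0.09² + 0.02² + 0.02² = 0.1764 + 0.2025 + 0.0081 + 0.0004 + 0.0004 = 0.3878
B_P4 = 1 / 0.3878 = 2.5786
Highest B → broadest niche (most generalist): population P3 (B = 3.27).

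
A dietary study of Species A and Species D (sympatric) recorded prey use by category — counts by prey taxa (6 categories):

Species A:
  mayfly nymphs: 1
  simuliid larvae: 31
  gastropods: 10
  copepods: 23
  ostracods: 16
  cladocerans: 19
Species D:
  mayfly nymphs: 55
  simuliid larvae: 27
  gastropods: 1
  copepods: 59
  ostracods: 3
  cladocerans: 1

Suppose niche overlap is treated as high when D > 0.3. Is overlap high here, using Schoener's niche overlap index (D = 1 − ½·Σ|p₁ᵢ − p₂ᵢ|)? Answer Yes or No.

Yes

Proportions for Species A (n=100): 1/100=0.0100, 31/100=0.3100, 10/100=0.1000, 23/100=0.2300, 16/100=0.1600, 19/100=0.1900
Proportions for Species D (n=146): 55/146=0.3767, 27/146=0.1849, 1/146=0.0068, 59/146=0.4041, 3/146=0.0205, 1/146=0.0068
Σ|p₁ᵢ − p₂ᵢ| = 0.3667 + 0.1251 + 0.0932 + 0.1741 + 0.1395 + 0.1832 = 1.0818
D = 1 − ½ × 1.0818 = 1 − 0.54090 = 0.45910
D = 0.45910 > 0.3 → Yes.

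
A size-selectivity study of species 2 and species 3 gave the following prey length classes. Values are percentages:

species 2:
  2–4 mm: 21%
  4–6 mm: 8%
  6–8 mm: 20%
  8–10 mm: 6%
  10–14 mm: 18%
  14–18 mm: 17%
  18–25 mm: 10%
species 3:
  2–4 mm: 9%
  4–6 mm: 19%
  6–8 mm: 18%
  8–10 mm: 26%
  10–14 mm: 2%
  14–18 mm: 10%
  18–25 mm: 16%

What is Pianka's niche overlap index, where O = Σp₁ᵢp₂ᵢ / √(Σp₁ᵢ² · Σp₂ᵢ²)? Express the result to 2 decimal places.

Convert percentages to proportions (divide by 100).
Σ p₁ᵢp₂ᵢ = 0.0189 + 0.0152 + 0.0360 + 0.0156 + 0.0036 + 0.0170 + 0.0160 = 0.1223
Σp_1ᵢ² = 0.21² + 0.08² + 0.20² + 0.06² + 0.18² + 0.17² + 0.10² = 0.0441 + 0.0064 + 0.0400 + 0.0036 + 0.0324 + 0.0289 + 0.0100 = 0.1654
Σp_2ᵢ² = 0.09² + 0.19² + 0.18² + 0.26² + 0.02² + 0.10² + 0.16² = 0.0081 + 0.0361 + 0.0324 + 0.0676 + 0.0004 + 0.0100 + 0.0256 = 0.1802
O = 0.1223 / √(0.1654 × 0.1802) = 0.1223 / 0.17264 = 0.7084

0.71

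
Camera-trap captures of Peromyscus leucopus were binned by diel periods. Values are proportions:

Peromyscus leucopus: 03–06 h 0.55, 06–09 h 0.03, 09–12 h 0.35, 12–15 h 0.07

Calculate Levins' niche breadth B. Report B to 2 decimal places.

Σpᵢ² = 0.55² + 0.03² + 0.35² + 0.07² = 0.3025 + 0.0009 + 0.1225 + 0.0049 = 0.4308
B = 1 / 0.4308 = 2.3213

2.32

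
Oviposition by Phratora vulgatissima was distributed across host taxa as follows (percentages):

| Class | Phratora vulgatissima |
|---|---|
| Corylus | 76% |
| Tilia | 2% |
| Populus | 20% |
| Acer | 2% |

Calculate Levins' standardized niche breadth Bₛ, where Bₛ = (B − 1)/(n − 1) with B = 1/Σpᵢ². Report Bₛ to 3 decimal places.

Convert percentages to proportions (divide by 100).
Σpᵢ² = 0.76² + 0.02² + 0.20² + 0.02² = 0.5776 + 0.0004 + 0.0400 + 0.0004 = 0.6184
B = 1 / 0.6184 = 1.61708
Bₛ = (B − 1)/(n − 1) = (1.61708 − 1)/(4 − 1) = 0.61708/3 = 0.20569

0.206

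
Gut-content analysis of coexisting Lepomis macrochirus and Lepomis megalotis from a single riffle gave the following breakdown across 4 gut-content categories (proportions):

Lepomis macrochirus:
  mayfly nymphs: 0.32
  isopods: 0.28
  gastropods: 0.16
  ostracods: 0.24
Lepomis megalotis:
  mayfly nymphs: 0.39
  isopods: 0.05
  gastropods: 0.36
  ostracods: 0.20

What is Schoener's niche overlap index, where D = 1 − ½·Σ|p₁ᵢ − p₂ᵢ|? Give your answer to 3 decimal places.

Σ|p₁ᵢ − p₂ᵢ| = 0.07 + 0.23 + 0.20 + 0.04 = 0.54
D = 1 − ½ × 0.54 = 1 − 0.270 = 0.73000

0.730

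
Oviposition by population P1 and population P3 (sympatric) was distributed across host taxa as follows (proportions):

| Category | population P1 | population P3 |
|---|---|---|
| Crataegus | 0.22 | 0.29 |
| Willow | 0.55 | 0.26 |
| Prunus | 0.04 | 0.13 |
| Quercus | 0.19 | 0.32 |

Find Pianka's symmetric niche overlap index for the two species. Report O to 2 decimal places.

0.84

Σ p₁ᵢp₂ᵢ = 0.0638 + 0.1430 + 0.0052 + 0.0608 = 0.2728
Σp_1ᵢ² = 0.22² + 0.55² + 0.04² + 0.19² = 0.0484 + 0.3025 + 0.0016 + 0.0361 = 0.3886
Σp_2ᵢ² = 0.29² + 0.26² + 0.13² + 0.32² = 0.0841 + 0.0676 + 0.0169 + 0.1024 = 0.2710
O = 0.2728 / √(0.3886 × 0.2710) = 0.2728 / 0.32452 = 0.8406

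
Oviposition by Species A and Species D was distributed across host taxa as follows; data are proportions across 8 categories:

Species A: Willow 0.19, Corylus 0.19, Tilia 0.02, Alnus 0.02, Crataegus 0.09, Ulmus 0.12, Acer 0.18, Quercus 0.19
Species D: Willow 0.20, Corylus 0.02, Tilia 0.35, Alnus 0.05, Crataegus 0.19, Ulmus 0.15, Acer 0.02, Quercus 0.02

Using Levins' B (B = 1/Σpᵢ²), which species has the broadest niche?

Σp_Aᵢ² = 0.19² + 0.19² + 0.02² + 0.02² + 0.09² + 0.12² + 0.18² + 0.19² = 0.0361 + 0.0361 + 0.0004 + 0.0004 + 0.0081 + 0.0144 + 0.0324 + 0.0361 = 0.1640
B_A = 1 / 0.1640 = 6.0976
Σp_Dᵢ² = 0.20² + 0.02² + 0.35² + 0.05² + 0.19² + 0.15² + 0.02² + 0.02² = 0.0400 + 0.0004 + 0.1225 + 0.0025 + 0.0361 + 0.0225 + 0.0004 + 0.0004 = 0.2248
B_D = 1 / 0.2248 = 4.4484
Highest B → broadest niche (most generalist): Species A (B = 6.10).

Species A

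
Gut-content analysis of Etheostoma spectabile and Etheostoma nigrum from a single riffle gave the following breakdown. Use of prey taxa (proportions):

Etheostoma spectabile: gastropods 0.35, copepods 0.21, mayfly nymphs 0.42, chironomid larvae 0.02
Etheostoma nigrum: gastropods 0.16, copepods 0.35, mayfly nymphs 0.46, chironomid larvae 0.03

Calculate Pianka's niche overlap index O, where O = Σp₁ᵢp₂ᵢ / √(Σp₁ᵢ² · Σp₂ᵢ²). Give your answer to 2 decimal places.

0.92

Σ p₁ᵢp₂ᵢ = 0.0560 + 0.0735 + 0.1932 + 0.0006 = 0.3233
Σp_1ᵢ² = 0.35² + 0.21² + 0.42² + 0.02² = 0.1225 + 0.0441 + 0.1764 + 0.0004 = 0.3434
Σp_2ᵢ² = 0.16² + 0.35² + 0.46² + 0.03² = 0.0256 + 0.1225 + 0.2116 + 0.0009 = 0.3606
O = 0.3233 / √(0.3434 × 0.3606) = 0.3233 / 0.35189 = 0.9188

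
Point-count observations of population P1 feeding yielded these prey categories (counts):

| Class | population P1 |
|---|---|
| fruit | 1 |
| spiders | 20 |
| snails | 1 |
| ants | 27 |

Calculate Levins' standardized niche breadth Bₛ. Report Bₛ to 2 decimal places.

0.37

Proportions for population P1 (n=49): 1/49=0.0204, 20/49=0.4082, 1/49=0.0204, 27/49=0.5510
Σpᵢ² = 0.0204² + 0.4082² + 0.0204² + 0.5510² = 0.000416 + 0.166627 + 0.000416 + 0.303601 = 0.471060
B = 1 / 0.471060 = 2.1229
Bₛ = (B − 1)/(n − 1) = (2.1229 − 1)/(4 − 1) = 1.1229/3 = 0.3743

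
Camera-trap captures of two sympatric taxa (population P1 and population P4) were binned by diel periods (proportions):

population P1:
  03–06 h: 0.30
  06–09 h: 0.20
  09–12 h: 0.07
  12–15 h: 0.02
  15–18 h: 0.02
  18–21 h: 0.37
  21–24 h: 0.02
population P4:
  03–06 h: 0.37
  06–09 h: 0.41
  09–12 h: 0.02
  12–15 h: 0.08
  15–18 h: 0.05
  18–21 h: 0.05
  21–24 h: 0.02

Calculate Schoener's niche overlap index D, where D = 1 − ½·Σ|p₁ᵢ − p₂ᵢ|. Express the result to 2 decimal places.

Σ|p₁ᵢ − p₂ᵢ| = 0.07 + 0.21 + 0.05 + 0.06 + 0.03 + 0.32 + 0.00 = 0.74
D = 1 − ½ × 0.74 = 1 − 0.370 = 0.6300

0.63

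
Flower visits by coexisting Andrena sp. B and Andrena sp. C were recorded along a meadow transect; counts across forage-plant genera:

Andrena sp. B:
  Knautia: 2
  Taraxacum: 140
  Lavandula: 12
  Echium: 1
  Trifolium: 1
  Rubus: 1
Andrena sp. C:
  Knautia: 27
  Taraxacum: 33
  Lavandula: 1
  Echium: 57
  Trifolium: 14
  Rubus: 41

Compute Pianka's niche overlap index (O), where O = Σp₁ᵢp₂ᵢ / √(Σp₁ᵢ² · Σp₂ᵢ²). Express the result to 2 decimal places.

0.41

Proportions for Andrena sp. B (n=157): 2/157=0.0127, 140/157=0.8917, 12/157=0.0764, 1/157=0.0064, 1/157=0.0064, 1/157=0.0064
Proportions for Andrena sp. C (n=173): 27/173=0.1561, 33/173=0.1908, 1/173=0.0058, 57/173=0.3295, 14/173=0.0809, 41/173=0.2370
Σ p₁ᵢp₂ᵢ = 0.001982 + 0.170136 + 0.000443 + 0.002109 + 0.000518 + 0.001517 = 0.176705
Σp_1ᵢ² = 0.0127² + 0.8917² + 0.0764² + 0.0064² + 0.0064² + 0.0064² = 0.000161 + 0.795129 + 0.005837 + 0.000041 + 0.000041 + 0.000041 = 0.801250
Σp_2ᵢ² = 0.1561² + 0.1908² + 0.0058² + 0.3295² + 0.0809² + 0.2370² = 0.024367 + 0.036405 + 0.000034 + 0.108570 + 0.006545 + 0.056169 = 0.232090
O = 0.176705 / √(0.801250 × 0.232090) = 0.176705 / 0.4312332 = 0.4098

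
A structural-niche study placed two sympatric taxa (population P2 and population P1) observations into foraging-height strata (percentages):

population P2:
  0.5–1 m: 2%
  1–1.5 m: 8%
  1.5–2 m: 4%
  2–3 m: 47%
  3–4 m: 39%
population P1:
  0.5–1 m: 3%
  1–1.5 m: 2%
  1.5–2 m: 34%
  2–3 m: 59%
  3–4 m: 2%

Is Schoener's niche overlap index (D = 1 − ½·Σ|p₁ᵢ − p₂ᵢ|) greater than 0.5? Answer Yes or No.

Convert percentages to proportions (divide by 100).
Σ|p₁ᵢ − p₂ᵢ| = 0.01 + 0.06 + 0.30 + 0.12 + 0.37 = 0.86
D = 1 − ½ × 0.86 = 1 − 0.430 = 0.5700
D = 0.5700 > 0.5 → Yes.

Yes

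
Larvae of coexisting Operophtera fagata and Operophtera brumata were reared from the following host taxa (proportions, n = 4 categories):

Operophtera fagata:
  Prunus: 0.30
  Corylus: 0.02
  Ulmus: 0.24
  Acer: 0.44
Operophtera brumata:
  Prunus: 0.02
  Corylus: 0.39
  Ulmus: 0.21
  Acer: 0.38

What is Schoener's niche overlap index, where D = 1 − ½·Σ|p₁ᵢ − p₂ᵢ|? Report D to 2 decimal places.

Σ|p₁ᵢ − p₂ᵢ| = 0.28 + 0.37 + 0.03 + 0.06 = 0.74
D = 1 − ½ × 0.74 = 1 − 0.370 = 0.6300

0.63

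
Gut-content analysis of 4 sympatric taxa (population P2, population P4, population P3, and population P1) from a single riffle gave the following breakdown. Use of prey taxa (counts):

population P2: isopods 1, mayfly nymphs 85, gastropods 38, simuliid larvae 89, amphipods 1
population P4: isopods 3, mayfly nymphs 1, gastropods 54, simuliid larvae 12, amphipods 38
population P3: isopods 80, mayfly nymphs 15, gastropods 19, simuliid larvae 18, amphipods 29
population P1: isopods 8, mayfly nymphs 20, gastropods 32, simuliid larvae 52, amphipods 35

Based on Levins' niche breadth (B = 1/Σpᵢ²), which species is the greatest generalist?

Proportions for population P2 (n=214): 1/214=0.0047, 85/214=0.3972, 38/214=0.1776, 89/214=0.4159, 1/214=0.0047
Proportions for population P4 (n=108): 3/108=0.0278, 1/108=0.0093, 54/108=0.5000, 12/108=0.1111, 38/108=0.3519
Proportions for population P3 (n=161): 80/161=0.4969, 15/161=0.0932, 19/161=0.1180, 18/161=0.1118, 29/161=0.1801
Proportions for population P1 (n=147): 8/147=0.0544, 20/147=0.1361, 32/147=0.2177, 52/147=0.3537, 35/147=0.2381
Σp_P2ᵢ² = 0.0047² + 0.3972² + 0.1776² + 0.4159² + 0.0047² = 0.000022 + 0.157768 + 0.031542 + 0.172973 + 0.000022 = 0.362327
B_P2 = 1 / 0.362327 = 2.7599
Σp_P4ᵢ² = 0.0278² + 0.0093² + 0.5000² + 0.1111² + 0.3519² = 0.000773 + 0.000086 + 0.250000 + 0.012343 + 0.123834 = 0.387036
B_P4 = 1 / 0.387036 = 2.5837
Σp_P3ᵢ² = 0.4969² + 0.0932² + 0.1180² + 0.1118² + 0.1801² = 0.246910 + 0.008686 + 0.013924 + 0.012499 + 0.032436 = 0.314455
B_P3 = 1 / 0.314455 = 3.1801
Σp_P1ᵢ² = 0.0544² + 0.1361² + 0.2177² + 0.3537² + 0.2381² = 0.002959 + 0.018523 + 0.047393 + 0.125104 + 0.056692 = 0.250671
B_P1 = 1 / 0.250671 = 3.9893
Highest B → broadest niche (most generalist): population P1 (B = 3.99).

population P1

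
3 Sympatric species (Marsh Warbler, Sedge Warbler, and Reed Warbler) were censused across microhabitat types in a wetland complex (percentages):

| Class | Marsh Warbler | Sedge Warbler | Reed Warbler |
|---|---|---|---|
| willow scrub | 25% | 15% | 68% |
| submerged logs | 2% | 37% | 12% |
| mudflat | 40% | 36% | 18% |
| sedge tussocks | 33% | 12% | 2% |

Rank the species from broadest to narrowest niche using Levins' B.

Sedge Warbler > Marsh Warbler > Reed Warbler

Convert percentages to proportions (divide by 100).
Σp_Marsᵢ² = 0.25² + 0.02² + 0.40² + 0.33² = 0.0625 + 0.0004 + 0.1600 + 0.1089 = 0.3318
B_Mars = 1 / 0.3318 = 3.0139
Σp_Sedgᵢ² = 0.15² + 0.37² + 0.36² + 0.12² = 0.0225 + 0.1369 + 0.1296 + 0.0144 = 0.3034
B_Sedg = 1 / 0.3034 = 3.2960
Σp_Reedᵢ² = 0.68² + 0.12² + 0.18² + 0.02² = 0.4624 + 0.0144 + 0.0324 + 0.0004 = 0.5096
B_Reed = 1 / 0.5096 = 1.9623
Ranking by B (broadest → narrowest): Sedge Warbler (3.30) > Marsh Warbler (3.01) > Reed Warbler (1.96)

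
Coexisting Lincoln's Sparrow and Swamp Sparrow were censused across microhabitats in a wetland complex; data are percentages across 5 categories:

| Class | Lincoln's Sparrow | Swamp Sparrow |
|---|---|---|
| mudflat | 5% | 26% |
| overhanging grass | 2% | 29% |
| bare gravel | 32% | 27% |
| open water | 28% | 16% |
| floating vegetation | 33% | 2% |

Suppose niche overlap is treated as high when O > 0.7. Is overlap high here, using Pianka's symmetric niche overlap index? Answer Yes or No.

Convert percentages to proportions (divide by 100).
Σ p₁ᵢp₂ᵢ = 0.0130 + 0.0058 + 0.0864 + 0.0448 + 0.0066 = 0.1566
Σp_1ᵢ² = 0.05² + 0.02² + 0.32² + 0.28² + 0.33² = 0.0025 + 0.0004 + 0.1024 + 0.0784 + 0.1089 = 0.2926
Σp_2ᵢ² = 0.26² + 0.29² + 0.27² + 0.16² + 0.02² = 0.0676 + 0.0841 + 0.0729 + 0.0256 + 0.0004 = 0.2506
O = 0.1566 / √(0.2926 × 0.2506) = 0.1566 / 0.27079 = 0.5783
O = 0.5783 < 0.7 → No.

No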